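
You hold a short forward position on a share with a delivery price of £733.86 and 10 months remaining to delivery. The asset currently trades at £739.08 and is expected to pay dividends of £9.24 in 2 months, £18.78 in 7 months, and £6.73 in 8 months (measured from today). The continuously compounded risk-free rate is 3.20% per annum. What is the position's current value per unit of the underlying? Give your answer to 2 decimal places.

£9.68

PV(remaining dividends) I = 9.24·e^(−0.0320·2/12) + 18.78·e^(−0.0320·7/12) + 6.73·e^(−0.0320·8/12) = 34.2115
Current forward F = (S − I)·e^(rT) = (739.08 − 34.2115)·e^(0.0320·10/12) = 704.8685 × 1.027025 = 723.9176
Value (long) = (F − K)·e^(−rT) = (723.9176 − 733.86) × 0.973686 = -9.6808
Short position value = −(long value) = £9.68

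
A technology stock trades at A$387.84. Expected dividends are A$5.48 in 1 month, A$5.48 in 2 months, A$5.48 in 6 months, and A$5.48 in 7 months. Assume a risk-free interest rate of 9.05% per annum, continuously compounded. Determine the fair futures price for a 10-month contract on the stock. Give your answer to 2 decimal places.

PV(dividends) I = 5.48·e^(−0.0905·1/12) + 5.48·e^(−0.0905·2/12) + 5.48·e^(−0.0905·6/12) + 5.48·e^(−0.0905·7/12)
I = 5.4388 + 5.3980 + 5.2376 + 5.1982 = 21.2726
F = (S − I)·e^(rT) = (387.84 − 21.2726) · e^(0.0905·10/12)
= 366.5674 · e^0.075417 = 366.5674 × 1.078334 = A$395.28

A$395.28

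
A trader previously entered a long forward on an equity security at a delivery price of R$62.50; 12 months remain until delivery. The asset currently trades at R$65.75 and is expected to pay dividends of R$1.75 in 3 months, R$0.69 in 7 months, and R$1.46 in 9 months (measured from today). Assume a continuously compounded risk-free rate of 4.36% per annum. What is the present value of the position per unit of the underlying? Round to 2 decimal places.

R$2.10

PV(remaining dividends) I = 1.75·e^(−0.0436·3/12) + 0.69·e^(−0.0436·7/12) + 1.46·e^(−0.0436·9/12) = 3.8167
Current forward F = (S − I)·e^(rT) = (65.75 − 3.8167)·e^(0.0436·12/12) = 61.9333 × 1.044564 = 64.6933
Value (long) = (F − K)·e^(−rT) = (64.6933 − 62.50) × 0.957337 = 2.0997
Value = R$2.10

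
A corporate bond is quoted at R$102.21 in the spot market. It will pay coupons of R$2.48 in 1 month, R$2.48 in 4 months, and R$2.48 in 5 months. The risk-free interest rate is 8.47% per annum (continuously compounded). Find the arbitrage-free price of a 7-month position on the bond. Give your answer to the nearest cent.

R$99.75

PV(coupons) I = 2.48·e^(−0.0847·1/12) + 2.48·e^(−0.0847·4/12) + 2.48·e^(−0.0847·5/12)
I = 2.4626 + 2.4110 + 2.3940 = 7.2676
F = (S − I)·e^(rT) = (102.21 − 7.2676) · e^(0.0847·7/12)
= 94.9424 · e^0.049408 = 94.9424 × 1.050649 = R$99.75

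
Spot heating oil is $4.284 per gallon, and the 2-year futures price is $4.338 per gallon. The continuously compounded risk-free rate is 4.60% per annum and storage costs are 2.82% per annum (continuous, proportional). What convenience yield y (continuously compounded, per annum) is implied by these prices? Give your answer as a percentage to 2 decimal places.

F = S·e^((r+u−y)T) ⇒ (r+u−y) = ln(F/S)/T
ln(4.338/4.284) = 0.012526; /T ⇒ 0.006263
y = r + u − ln(F/S)/T = 0.0460 + 0.0282 − 0.006263 = 0.067937
y = 6.79%

6.79%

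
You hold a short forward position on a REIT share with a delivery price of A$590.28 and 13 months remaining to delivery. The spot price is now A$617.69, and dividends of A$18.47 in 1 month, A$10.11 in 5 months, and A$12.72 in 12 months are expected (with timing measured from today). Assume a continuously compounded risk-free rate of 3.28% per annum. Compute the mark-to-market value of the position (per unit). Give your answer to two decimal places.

-A$7.31

PV(remaining dividends) I = 18.47·e^(−0.0328·1/12) + 10.11·e^(−0.0328·5/12) + 12.72·e^(−0.0328·12/12) = 40.7019
Current forward F = (S − I)·e^(rT) = (617.69 − 40.7019)·e^(0.0328·13/12) = 576.9881 × 1.036172 = 597.8589
Value (long) = (F − K)·e^(−rT) = (597.8589 − 590.28) × 0.965091 = 7.3143
Short position value = −(long value) = -A$7.31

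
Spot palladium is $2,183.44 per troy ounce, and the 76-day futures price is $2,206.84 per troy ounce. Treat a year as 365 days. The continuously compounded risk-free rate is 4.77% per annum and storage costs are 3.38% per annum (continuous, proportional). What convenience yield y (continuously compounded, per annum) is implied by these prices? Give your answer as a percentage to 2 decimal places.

3.03%

F = S·e^((r+u−y)T) ⇒ (r+u−y) = ln(F/S)/T
ln(2206.84/2183.44) = 0.010660; /T ⇒ 0.051196
y = r + u − ln(F/S)/T = 0.0477 + 0.0338 − 0.051196 = 0.030304
y = 3.03%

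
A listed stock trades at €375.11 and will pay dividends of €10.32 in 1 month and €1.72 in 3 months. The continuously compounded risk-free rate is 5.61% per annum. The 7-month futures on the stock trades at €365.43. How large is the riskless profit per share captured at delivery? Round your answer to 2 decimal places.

€9.79 per share

PV(dividends) I = 10.32·e^(−0.0561·1/12) + 1.72·e^(−0.0561·3/12) = 11.9679
Fair futures F* = (S − I)·e^(rT) = (375.11 − 11.9679)·e^0.032725 = 363.1421 × 1.033266 = 375.2224
Market €365.43 < fair 375.2224: forward underpriced → reverse cash-and-carry (short the stock, invest proceeds at r, pay the dividends, go long the forward).
Profit at T = |F_mkt − F*| = |365.43 − 375.2224| = €9.79 per share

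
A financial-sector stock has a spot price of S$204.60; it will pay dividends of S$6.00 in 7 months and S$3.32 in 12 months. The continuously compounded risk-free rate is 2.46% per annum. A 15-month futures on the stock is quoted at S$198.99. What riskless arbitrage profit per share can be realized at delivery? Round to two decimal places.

PV(dividends) I = 6.00·e^(−0.0246·7/12) + 3.32·e^(−0.0246·12/12) = 9.1538
Fair futures F* = (S − I)·e^(rT) = (204.60 − 9.1538)·e^0.030750 = 195.4462 × 1.031228 = 201.5496
Market S$198.99 < fair 201.5496: forward underpriced → reverse cash-and-carry (short the stock, invest proceeds at r, pay the dividends, go long the forward).
Profit at T = |F_mkt − F*| = |198.99 − 201.5496| = S$2.56 per share

S$2.56 per share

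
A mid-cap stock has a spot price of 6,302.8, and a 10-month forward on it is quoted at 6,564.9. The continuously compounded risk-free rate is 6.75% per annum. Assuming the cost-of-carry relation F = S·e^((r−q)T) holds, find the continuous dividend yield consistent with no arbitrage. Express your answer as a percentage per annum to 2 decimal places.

1.86%

From F = S·e^((r−q)T): (r − q) = ln(F/S)/T
ln(6564.9/6302.8) = ln(1.041585) = 0.040744
(r − q) = 0.040744 / (10/12) = 0.048893
q = r − ln(F/S)/T = 0.0675 − 0.048893 = 0.018607
q = 1.86%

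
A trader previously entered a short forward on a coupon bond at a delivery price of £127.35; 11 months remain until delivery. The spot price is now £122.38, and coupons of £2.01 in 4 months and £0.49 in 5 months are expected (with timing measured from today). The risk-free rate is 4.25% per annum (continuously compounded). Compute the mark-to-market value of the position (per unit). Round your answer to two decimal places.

£2.57

PV(remaining coupons) I = 2.01·e^(−0.0425·4/12) + 0.49·e^(−0.0425·5/12) = 2.4631
Current forward F = (S − I)·e^(rT) = (122.38 − 2.4631)·e^(0.0425·11/12) = 119.9169 × 1.039727 = 124.6808
Value (long) = (F − K)·e^(−rT) = (124.6808 − 127.35) × 0.961791 = -2.5672
Short position value = −(long value) = £2.57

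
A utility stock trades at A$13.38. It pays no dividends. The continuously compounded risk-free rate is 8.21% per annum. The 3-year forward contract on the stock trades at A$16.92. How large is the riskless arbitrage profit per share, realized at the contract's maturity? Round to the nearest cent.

Fair forward: F* = S·e^(carry·T), with carry = r = 0.0821
F* = 13.38 · e^(0.0821 × 3) = 13.38 · e^0.246300 = 13.38 × 1.279283 = A$17.1168
Market A$16.92 < fair A$17.1168: forward underpriced → reverse cash-and-carry (short spot, go long the forward).
At maturity, profit = |F_mkt − F*| = |16.92 − 17.1168| = A$0.20 per share

A$0.20 per share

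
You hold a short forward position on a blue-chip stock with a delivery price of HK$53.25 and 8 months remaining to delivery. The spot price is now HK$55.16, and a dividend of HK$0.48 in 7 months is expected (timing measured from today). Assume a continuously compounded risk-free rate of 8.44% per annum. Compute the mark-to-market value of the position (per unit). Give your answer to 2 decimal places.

-HK$4.37

PV(remaining dividends) I = 0.48·e^(−0.0844·7/12) = 0.4569
Current forward F = (S − I)·e^(rT) = (55.16 − 0.4569)·e^(0.0844·8/12) = 54.7031 × 1.057880 = 57.8693
Value (long) = (F − K)·e^(−rT) = (57.8693 − 53.25) × 0.945287 = 4.3666
Short position value = −(long value) = -HK$4.37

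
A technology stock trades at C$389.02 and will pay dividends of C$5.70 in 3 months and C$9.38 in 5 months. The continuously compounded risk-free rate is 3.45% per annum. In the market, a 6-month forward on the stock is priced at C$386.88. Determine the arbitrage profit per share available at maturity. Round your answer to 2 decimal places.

PV(dividends) I = 5.70·e^(−0.0345·3/12) + 9.38·e^(−0.0345·5/12) = 14.8972
Fair forward F* = (S − I)·e^(rT) = (389.02 − 14.8972)·e^0.017250 = 374.1228 × 1.017400 = 380.6325
Market C$386.88 > fair 380.6325: forward overpriced → cash-and-carry (borrow at r, buy the stock and collect the dividends, short the forward).
Profit at T = |F_mkt − F*| = |386.88 − 380.6325| = C$6.25 per share

C$6.25 per share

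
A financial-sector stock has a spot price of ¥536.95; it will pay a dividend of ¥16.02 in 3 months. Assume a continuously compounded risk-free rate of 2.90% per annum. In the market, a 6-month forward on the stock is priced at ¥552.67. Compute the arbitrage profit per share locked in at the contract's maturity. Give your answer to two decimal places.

PV(dividends) I = 16.02·e^(−0.0290·3/12) = 15.9043
Fair forward F* = (S − I)·e^(rT) = (536.95 − 15.9043)·e^0.014500 = 521.0457 × 1.014606 = 528.6561
Market ¥552.67 > fair 528.6561: forward overpriced → cash-and-carry (borrow at r, buy the stock and collect the dividends, short the forward).
Profit at T = |F_mkt − F*| = |552.67 − 528.6561| = ¥24.01 per share

¥24.01 per share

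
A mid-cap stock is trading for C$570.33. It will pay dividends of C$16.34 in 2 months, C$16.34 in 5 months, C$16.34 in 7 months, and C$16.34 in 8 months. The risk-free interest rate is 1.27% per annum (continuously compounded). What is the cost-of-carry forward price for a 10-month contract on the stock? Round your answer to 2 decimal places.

C$510.73

PV(dividends) I = 16.34·e^(−0.0127·2/12) + 16.34·e^(−0.0127·5/12) + 16.34·e^(−0.0127·7/12) + 16.34·e^(−0.0127·8/12)
I = 16.3055 + 16.2538 + 16.2194 + 16.2022 = 64.9809
F = (S − I)·e^(rT) = (570.33 − 64.9809) · e^(0.0127·10/12)
= 505.3491 · e^0.010583 = 505.3491 × 1.010639 = C$510.73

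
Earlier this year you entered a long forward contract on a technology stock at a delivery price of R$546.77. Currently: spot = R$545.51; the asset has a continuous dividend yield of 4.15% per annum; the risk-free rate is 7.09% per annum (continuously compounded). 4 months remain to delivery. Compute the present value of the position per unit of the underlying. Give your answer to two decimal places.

Current fair forward for the remaining 4 months: F = S·e^((r − q)·T), (r − q) = 0.0709 − 0.0415 = 0.0294
F = 545.51 · e^(0.0294 × 4/12) = 545.51 × 1.009848 = 550.8822
Value of long forward = (F − K)·e^(−rT) = (550.8822 − 546.77) · e^(−0.0709·4/12)
= 4.1122 × 0.976644 = 4.02

R$4.02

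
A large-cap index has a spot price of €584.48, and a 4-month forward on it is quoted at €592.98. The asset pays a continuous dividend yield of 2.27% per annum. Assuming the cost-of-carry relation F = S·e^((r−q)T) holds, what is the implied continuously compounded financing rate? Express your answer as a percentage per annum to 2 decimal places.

6.60%

From F = S·e^((r−q)T): (r − q) = ln(F/S)/T
ln(592.98/584.48) = ln(1.014543) = 0.014438
(r − q) = 0.014438 / (4/12) = 0.043314
r = ln(F/S)/T + q = 0.043314 + 0.0227 = 0.066014
r = 6.60%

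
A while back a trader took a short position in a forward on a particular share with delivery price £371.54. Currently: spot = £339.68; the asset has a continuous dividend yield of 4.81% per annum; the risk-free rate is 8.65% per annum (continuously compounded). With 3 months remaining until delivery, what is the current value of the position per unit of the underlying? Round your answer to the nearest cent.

£27.97

Current fair forward for the remaining 3 months: F = S·e^((r − q)·T), (r − q) = 0.0865 − 0.0481 = 0.0384
F = 339.68 · e^(0.0384 × 3/12) = 339.68 × 1.009646 = 342.9566
Value of long forward = (F − K)·e^(−rT) = (342.9566 − 371.54) · e^(−0.0865·3/12)
= -28.5834 × 0.978607 = -27.97
Short position value = −(long value) = £27.97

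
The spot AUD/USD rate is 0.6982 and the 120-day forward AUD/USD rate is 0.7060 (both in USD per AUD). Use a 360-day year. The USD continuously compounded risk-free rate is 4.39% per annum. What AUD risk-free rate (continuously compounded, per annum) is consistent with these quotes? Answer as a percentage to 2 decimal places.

F = S·e^((r_USD − r_AUD)T) ⇒ r_AUD = r_USD − ln(F/S)/T
ln(0.7060/0.6982) = 0.011110; /(120/360) = 0.033330
r_AUD = 0.0439 − 0.033330 = 0.010570
r_AUD = 1.06%

1.06%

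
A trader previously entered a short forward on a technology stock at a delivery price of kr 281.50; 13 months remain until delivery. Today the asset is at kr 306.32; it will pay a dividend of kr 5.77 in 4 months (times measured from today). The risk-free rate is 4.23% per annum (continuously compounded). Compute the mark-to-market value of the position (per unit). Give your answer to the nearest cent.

-kr 31.74

PV(remaining dividends) I = 5.77·e^(−0.0423·4/12) = 5.6892
Current forward F = (S − I)·e^(rT) = (306.32 − 5.6892)·e^(0.0423·13/12) = 300.6308 × 1.046891 = 314.7277
Value (long) = (F − K)·e^(−rT) = (314.7277 − 281.50) × 0.955209 = 31.7394
Short position value = −(long value) = -kr 31.74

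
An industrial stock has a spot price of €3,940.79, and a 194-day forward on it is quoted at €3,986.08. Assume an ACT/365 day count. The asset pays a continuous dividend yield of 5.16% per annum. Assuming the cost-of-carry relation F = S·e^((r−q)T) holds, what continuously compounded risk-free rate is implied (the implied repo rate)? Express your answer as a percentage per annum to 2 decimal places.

From F = S·e^((r−q)T): (r − q) = ln(F/S)/T
ln(3986.08/3940.79) = ln(1.011493) = 0.011427
(r − q) = 0.011427 / (194/365) = 0.021499
r = ln(F/S)/T + q = 0.021499 + 0.0516 = 0.073099
r = 7.31%

7.31%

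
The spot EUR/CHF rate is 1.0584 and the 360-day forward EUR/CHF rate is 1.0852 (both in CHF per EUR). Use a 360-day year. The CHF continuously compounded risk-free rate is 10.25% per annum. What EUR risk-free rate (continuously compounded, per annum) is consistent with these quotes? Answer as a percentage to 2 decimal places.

F = S·e^((r_CHF − r_EUR)T) ⇒ r_EUR = r_CHF − ln(F/S)/T
ln(1.0852/1.0584) = 0.025006; /(360/360) = 0.025006
r_EUR = 0.1025 − 0.025006 = 0.077494
r_EUR = 7.75%

7.75%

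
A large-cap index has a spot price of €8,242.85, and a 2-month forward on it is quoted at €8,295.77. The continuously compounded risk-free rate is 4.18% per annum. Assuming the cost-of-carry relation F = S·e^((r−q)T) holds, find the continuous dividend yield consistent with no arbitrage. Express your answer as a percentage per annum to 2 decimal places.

0.34%

From F = S·e^((r−q)T): (r − q) = ln(F/S)/T
ln(8295.77/8242.85) = ln(1.006420) = 0.006399
(r − q) = 0.006399 / (2/12) = 0.038394
q = r − ln(F/S)/T = 0.0418 − 0.038394 = 0.003406
q = 0.34%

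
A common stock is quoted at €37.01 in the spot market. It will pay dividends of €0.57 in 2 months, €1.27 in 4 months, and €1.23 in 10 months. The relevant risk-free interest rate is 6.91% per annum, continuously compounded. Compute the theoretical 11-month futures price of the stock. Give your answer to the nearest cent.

€36.27

PV(dividends) I = 0.57·e^(−0.0691·2/12) + 1.27·e^(−0.0691·4/12) + 1.23·e^(−0.0691·10/12)
I = 0.5635 + 1.2411 + 1.1612 = 2.9658
F = (S − I)·e^(rT) = (37.01 − 2.9658) · e^(0.0691·11/12)
= 34.0442 · e^0.063342 = 34.0442 × 1.065391 = €36.27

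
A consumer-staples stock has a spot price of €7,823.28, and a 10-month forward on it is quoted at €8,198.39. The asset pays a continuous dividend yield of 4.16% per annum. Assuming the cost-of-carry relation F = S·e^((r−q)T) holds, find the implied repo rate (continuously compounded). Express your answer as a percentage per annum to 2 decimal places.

9.78%

From F = S·e^((r−q)T): (r − q) = ln(F/S)/T
ln(8198.39/7823.28) = ln(1.047948) = 0.046834
(r − q) = 0.046834 / (10/12) = 0.056201
r = ln(F/S)/T + q = 0.056201 + 0.0416 = 0.097801
r = 9.78%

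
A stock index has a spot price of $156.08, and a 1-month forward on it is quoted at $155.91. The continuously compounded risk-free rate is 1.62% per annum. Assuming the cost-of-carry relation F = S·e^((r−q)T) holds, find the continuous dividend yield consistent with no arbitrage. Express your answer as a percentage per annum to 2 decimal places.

From F = S·e^((r−q)T): (r − q) = ln(F/S)/T
ln(155.91/156.08) = ln(0.998911) = -0.001090
(r − q) = -0.001090 / (1/12) = -0.013080
q = r − ln(F/S)/T = 0.0162 + 0.013080 = 0.029280
q = 2.93%

2.93%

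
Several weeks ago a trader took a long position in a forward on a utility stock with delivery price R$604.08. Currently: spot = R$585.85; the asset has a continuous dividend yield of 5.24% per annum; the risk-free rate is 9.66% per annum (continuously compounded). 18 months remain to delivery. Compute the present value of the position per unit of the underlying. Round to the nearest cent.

R$18.97

Current fair forward for the remaining 18 months: F = S·e^((r − q)·T), (r − q) = 0.0966 − 0.0524 = 0.0442
F = 585.85 · e^(0.0442 × 18/12) = 585.85 × 1.068547 = 626.0083
Value of long forward = (F − K)·e^(−rT) = (626.0083 − 604.08) · e^(−0.0966·18/12)
= 21.9283 × 0.865109 = 18.97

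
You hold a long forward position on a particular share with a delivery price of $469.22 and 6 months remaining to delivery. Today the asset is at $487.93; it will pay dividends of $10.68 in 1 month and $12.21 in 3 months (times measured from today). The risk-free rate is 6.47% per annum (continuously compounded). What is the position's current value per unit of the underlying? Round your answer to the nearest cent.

PV(remaining dividends) I = 10.68·e^(−0.0647·1/12) + 12.21·e^(−0.0647·3/12) = 22.6367
Current forward F = (S − I)·e^(rT) = (487.93 − 22.6367)·e^(0.0647·6/12) = 465.2933 × 1.032879 = 480.5917
Value (long) = (F − K)·e^(−rT) = (480.5917 − 469.22) × 0.968168 = 11.0097
Value = $11.01

$11.01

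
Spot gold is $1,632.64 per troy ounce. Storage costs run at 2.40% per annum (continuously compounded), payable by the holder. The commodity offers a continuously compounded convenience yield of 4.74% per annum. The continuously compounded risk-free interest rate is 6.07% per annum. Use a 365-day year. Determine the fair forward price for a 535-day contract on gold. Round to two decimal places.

Net carry = r + u − y = 0.0607 + 0.0240 − 0.0474 = 0.0373
F = S·e^((r+u−y)T) = 1632.64 · e^(0.0373 × 535/365) = 1632.64 · e^0.05467260
= 1632.64 × 1.05619476 = $1,724.39 per troy ounce

$1,724.39 per troy ounce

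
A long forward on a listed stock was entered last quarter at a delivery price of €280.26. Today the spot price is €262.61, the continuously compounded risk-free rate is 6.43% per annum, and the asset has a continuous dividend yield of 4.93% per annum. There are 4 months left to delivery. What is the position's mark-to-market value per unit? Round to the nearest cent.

Current fair forward for the remaining 4 months: F = S·e^((r − q)·T), (r − q) = 0.0643 − 0.0493 = 0.0150
F = 262.61 · e^(0.0150 × 4/12) = 262.61 × 1.005013 = 263.9265
Value of long forward = (F − K)·e^(−rT) = (263.9265 − 280.26) · e^(−0.0643·4/12)
= -16.3335 × 0.978795 = -15.99

-€15.99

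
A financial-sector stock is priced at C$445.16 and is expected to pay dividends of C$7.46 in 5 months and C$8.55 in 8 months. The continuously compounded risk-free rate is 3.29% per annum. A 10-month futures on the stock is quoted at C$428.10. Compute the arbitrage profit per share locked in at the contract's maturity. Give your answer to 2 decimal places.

PV(dividends) I = 7.46·e^(−0.0329·5/12) + 8.55·e^(−0.0329·8/12) = 15.7229
Fair futures F* = (S − I)·e^(rT) = (445.16 − 15.7229)·e^0.027417 = 429.4371 × 1.027796 = 441.3737
Market C$428.10 < fair 441.3737: forward underpriced → reverse cash-and-carry (short the stock, invest proceeds at r, pay the dividends, go long the forward).
Profit at T = |F_mkt − F*| = |428.10 − 441.3737| = C$13.27 per share

C$13.27 per share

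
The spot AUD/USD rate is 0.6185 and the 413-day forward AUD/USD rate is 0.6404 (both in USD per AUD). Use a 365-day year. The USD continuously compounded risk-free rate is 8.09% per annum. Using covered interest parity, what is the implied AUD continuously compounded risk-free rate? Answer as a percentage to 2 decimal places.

5.01%

F = S·e^((r_USD − r_AUD)T) ⇒ r_AUD = r_USD − ln(F/S)/T
ln(0.6404/0.6185) = 0.034796; /(413/365) = 0.030752
r_AUD = 0.0809 − 0.030752 = 0.050148
r_AUD = 5.01%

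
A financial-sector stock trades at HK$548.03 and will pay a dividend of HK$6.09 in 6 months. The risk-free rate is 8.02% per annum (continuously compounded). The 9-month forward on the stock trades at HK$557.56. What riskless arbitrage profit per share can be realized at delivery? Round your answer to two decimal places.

HK$18.23 per share

PV(dividends) I = 6.09·e^(−0.0802·6/12) = 5.8506
Fair forward F* = (S − I)·e^(rT) = (548.03 − 5.8506)·e^0.060150 = 542.1794 × 1.061996 = 575.7924
Market HK$557.56 < fair 575.7924: forward underpriced → reverse cash-and-carry (short the stock, invest proceeds at r, pay the dividends, go long the forward).
Profit at T = |F_mkt − F*| = |557.56 − 575.7924| = HK$18.23 per share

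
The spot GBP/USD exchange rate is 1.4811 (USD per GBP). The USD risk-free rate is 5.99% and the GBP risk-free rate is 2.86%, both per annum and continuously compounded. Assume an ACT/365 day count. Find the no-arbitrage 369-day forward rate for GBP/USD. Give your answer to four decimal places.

F = S·e^((r_USD − r_GBP)T) = 1.4811 · e^((0.0599 − 0.0286) × 369/365)
= 1.4811 · e^0.031643 = 1.4811 × 1.032149
F = 1.5287 USD per GBP

1.5287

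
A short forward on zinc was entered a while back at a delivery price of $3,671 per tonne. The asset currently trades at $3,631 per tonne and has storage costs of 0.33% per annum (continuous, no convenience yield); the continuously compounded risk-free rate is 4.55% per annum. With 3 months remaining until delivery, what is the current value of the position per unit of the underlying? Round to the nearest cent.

-$4.52 per tonne

Current fair forward for the remaining 3 months: F = S·e^((r + u)·T), (r + u) = 0.0455 + 0.0033 = 0.0488
F = 3631 · e^(0.0488 × 3/12) = 3631 × 1.01227472 = 3675.5695
Value of long forward = (F − K)·e^(−rT) = (3675.5695 − 3671) · e^(−0.0455·3/12)
= 4.5695 × 0.98868945 = 4.52
Short position value = −(long value) = -$4.52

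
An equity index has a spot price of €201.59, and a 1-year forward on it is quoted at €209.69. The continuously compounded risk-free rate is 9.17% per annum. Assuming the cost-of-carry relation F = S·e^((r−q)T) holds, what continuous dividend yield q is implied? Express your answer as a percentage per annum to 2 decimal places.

From F = S·e^((r−q)T): (r − q) = ln(F/S)/T
ln(209.69/201.59) = ln(1.040181) = 0.039395
(r − q) = 0.039395 / (1) = 0.039395
q = r − ln(F/S)/T = 0.0917 − 0.039395 = 0.052305
q = 5.23%

5.23%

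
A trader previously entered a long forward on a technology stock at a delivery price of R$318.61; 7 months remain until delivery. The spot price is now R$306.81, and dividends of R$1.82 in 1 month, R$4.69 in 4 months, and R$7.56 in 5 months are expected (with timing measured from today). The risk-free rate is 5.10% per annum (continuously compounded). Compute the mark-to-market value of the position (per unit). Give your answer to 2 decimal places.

-R$16.29

PV(remaining dividends) I = 1.82·e^(−0.0510·1/12) + 4.69·e^(−0.0510·4/12) + 7.56·e^(−0.0510·5/12) = 13.8243
Current forward F = (S − I)·e^(rT) = (306.81 − 13.8243)·e^(0.0510·7/12) = 292.9857 × 1.030197 = 301.8330
Value (long) = (F − K)·e^(−rT) = (301.8330 − 318.61) × 0.970688 = -16.2852
Value = -R$16.29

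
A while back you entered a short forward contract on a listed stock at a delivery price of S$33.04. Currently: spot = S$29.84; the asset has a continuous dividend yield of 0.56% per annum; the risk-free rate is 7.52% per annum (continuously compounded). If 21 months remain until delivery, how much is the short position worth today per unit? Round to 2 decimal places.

Current fair forward for the remaining 21 months: F = S·e^((r − q)·T), (r − q) = 0.0752 − 0.0056 = 0.0696
F = 29.84 · e^(0.0696 × 21/12) = 29.84 × 1.129528 = 33.7051
Value of long forward = (F − K)·e^(−rT) = (33.7051 − 33.04) · e^(−0.0752·21/12)
= 0.6651 × 0.876692 = 0.58
Short position value = −(long value) = -S$0.58

-S$0.58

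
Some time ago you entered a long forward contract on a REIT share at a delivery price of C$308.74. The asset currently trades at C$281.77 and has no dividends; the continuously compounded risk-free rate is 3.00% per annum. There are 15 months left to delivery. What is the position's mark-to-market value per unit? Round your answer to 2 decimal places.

-C$15.61

Current fair forward for the remaining 15 months: F = S·e^(r·T), r = 0.0300
F = 281.77 · e^(0.0300 × 15/12) = 281.77 × 1.038212 = 292.5370
Value of long forward = (F − K)·e^(−rT) = (292.5370 − 308.74) · e^(−0.0300·15/12)
= -16.2030 × 0.963194 = -15.61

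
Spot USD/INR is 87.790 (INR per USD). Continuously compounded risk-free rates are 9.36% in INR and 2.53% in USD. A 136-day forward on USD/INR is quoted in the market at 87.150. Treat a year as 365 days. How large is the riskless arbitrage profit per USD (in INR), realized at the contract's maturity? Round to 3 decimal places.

2.903 per USD (in INR)

Fair forward: F* = S·e^(carry·T), with carry = (r_INR − r_USD) = 0.0936 − 0.0253 = 0.0683
F* = 87.790 · e^(0.0683 × 136/365) = 87.790 · e^0.025449 = 87.790 × 1.025776 = 90.0529
Market 87.150 < fair 90.0529: forward underpriced → reverse cash-and-carry (short spot, go long the forward).
At maturity, profit = |F_mkt − F*| = |87.150 − 90.0529| = 2.903 per USD (in INR)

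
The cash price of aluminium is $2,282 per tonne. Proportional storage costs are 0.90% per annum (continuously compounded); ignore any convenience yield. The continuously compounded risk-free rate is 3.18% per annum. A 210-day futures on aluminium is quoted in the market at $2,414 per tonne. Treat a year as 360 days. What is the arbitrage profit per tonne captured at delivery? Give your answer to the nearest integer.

$77 per tonne

Fair futures: F* = S·e^(carry·T), with carry = (r + u) = 0.0318 + 0.0090 = 0.0408
F* = 2282 · e^(0.0408 × 210/360) = 2282 · e^0.023800 = 2282 × 1.024085 = $2336.9620
Market $2414 > fair $2336.9620: forward overpriced → cash-and-carry (buy spot, short the forward).
At maturity, profit = |F_mkt − F*| = |2414 − 2336.9620| = $77 per tonne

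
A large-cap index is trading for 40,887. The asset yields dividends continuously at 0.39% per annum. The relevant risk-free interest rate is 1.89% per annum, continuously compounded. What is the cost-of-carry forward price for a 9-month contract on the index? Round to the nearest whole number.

41,350

F = S·e^((r − q)T) = 40887 · e^((0.0189 − 0.0039) × 9/12)
= 40887 · e^0.011250 = 40887 × 1.011314
F = 41,350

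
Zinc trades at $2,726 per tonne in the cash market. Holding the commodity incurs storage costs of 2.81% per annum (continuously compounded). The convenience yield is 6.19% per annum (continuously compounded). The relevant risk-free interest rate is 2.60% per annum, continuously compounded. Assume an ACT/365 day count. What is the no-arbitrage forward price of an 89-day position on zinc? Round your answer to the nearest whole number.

Net carry = r + u − y = 0.0260 + 0.0281 − 0.0619 = -0.0078
F = S·e^((r+u−y)T) = 2726 · e^(-0.0078 × 89/365) = 2726 · e^-0.001902
= 2726 × 0.998100 = $2,721 per tonne

$2,721 per tonne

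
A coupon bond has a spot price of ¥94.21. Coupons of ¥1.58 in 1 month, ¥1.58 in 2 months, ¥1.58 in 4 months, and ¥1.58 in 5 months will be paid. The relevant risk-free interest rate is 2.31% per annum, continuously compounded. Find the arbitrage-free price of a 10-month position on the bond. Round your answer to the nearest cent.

PV(coupons) I = 1.58·e^(−0.0231·1/12) + 1.58·e^(−0.0231·2/12) + 1.58·e^(−0.0231·4/12) + 1.58·e^(−0.0231·5/12)
I = 1.5770 + 1.5739 + 1.5679 + 1.5649 = 6.2837
F = (S − I)·e^(rT) = (94.21 − 6.2837) · e^(0.0231·10/12)
= 87.9263 · e^0.019250 = 87.9263 × 1.019436 = ¥89.64

¥89.64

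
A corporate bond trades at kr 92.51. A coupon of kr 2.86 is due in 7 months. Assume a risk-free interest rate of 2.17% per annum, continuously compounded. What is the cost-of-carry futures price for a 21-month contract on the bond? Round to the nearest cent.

kr 93.16

PV(coupons) I = 2.86·e^(−0.0217·7/12)
I = 2.8240
F = (S − I)·e^(rT) = (92.51 − 2.8240) · e^(0.0217·21/12)
= 89.6860 · e^0.037975 = 89.6860 × 1.038705 = kr 93.16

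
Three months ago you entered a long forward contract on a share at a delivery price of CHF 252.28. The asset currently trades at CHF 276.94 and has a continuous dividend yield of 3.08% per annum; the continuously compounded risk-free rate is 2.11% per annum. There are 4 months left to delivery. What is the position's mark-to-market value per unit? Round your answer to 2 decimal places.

CHF 23.60

Current fair forward for the remaining 4 months: F = S·e^((r − q)·T), (r − q) = 0.0211 − 0.0308 = -0.0097
F = 276.94 · e^(-0.0097 × 4/12) = 276.94 × 0.996772 = 276.0460
Value of long forward = (F − K)·e^(−rT) = (276.0460 − 252.28) · e^(−0.0211·4/12)
= 23.7660 × 0.992991 = 23.60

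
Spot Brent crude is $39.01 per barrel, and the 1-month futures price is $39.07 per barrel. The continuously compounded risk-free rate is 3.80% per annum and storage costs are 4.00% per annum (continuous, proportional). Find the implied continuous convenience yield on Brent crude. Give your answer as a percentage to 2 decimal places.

F = S·e^((r+u−y)T) ⇒ (r+u−y) = ln(F/S)/T
ln(39.07/39.01) = 0.001537; /T ⇒ 0.018444
y = r + u − ln(F/S)/T = 0.0380 + 0.0400 − 0.018444 = 0.059556
y = 5.96%

5.96%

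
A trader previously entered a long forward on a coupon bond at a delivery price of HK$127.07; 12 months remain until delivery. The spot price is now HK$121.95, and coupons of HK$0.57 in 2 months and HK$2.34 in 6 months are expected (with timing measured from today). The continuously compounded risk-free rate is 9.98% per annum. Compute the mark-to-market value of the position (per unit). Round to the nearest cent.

HK$4.16

PV(remaining coupons) I = 0.57·e^(−0.0998·2/12) + 2.34·e^(−0.0998·6/12) = 2.7867
Current forward F = (S − I)·e^(rT) = (121.95 − 2.7867)·e^(0.0998·12/12) = 119.1633 × 1.104950 = 131.6695
Value (long) = (F − K)·e^(−rT) = (131.6695 − 127.07) × 0.905018 = 4.1626
Value = HK$4.16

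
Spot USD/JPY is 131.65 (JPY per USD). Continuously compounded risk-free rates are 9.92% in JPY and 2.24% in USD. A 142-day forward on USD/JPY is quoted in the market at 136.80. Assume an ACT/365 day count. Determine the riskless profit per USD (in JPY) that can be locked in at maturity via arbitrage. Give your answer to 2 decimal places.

Fair forward: F* = S·e^(carry·T), with carry = (r_JPY − r_USD) = 0.0992 − 0.0224 = 0.0768
F* = 131.65 · e^(0.0768 × 142/365) = 131.65 · e^0.029878 = 131.65 × 1.030329 = 135.6428
Market 136.80 > fair 135.6428: forward overpriced → cash-and-carry (buy spot, short the forward).
At maturity, profit = |F_mkt − F*| = |136.80 − 135.6428| = 1.16 per USD (in JPY)

1.16 per USD (in JPY)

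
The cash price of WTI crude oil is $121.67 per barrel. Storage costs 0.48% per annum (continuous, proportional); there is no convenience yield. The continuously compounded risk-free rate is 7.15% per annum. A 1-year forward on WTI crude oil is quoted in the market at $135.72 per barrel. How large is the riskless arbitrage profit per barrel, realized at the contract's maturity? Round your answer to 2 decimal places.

$4.40 per barrel

Fair forward: F* = S·e^(carry·T), with carry = (r + u) = 0.0715 + 0.0048 = 0.0763
F* = 121.67 · e^(0.0763 × 1) = 121.67 · e^0.076300 = 121.67 × 1.079286 = $131.3167
Market $135.72 > fair $131.3167: forward overpriced → cash-and-carry (buy spot, short the forward).
At maturity, profit = |F_mkt − F*| = |135.72 − 131.3167| = $4.40 per barrel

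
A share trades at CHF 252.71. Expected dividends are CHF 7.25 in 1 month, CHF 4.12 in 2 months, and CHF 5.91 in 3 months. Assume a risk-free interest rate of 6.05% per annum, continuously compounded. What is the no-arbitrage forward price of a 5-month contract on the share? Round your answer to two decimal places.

PV(dividends) I = 7.25·e^(−0.0605·1/12) + 4.12·e^(−0.0605·2/12) + 5.91·e^(−0.0605·3/12)
I = 7.2135 + 4.0787 + 5.8213 = 17.1135
F = (S − I)·e^(rT) = (252.71 − 17.1135) · e^(0.0605·5/12)
= 235.5965 · e^0.025208 = 235.5965 × 1.025528 = CHF 241.61

CHF 241.61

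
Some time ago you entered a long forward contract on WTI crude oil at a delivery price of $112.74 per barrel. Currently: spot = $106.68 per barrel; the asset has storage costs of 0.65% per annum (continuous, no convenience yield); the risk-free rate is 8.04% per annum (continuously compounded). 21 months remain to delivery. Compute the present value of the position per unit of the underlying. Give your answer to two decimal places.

Current fair forward for the remaining 21 months: F = S·e^((r + u)·T), (r + u) = 0.0804 + 0.0065 = 0.0869
F = 106.68 · e^(0.0869 × 21/12) = 106.68 × 1.164248 = 124.2020
Value of long forward = (F − K)·e^(−rT) = (124.2020 − 112.74) · e^(−0.0804·21/12)
= 11.4620 × 0.868750 = 9.96

$9.96 per barrel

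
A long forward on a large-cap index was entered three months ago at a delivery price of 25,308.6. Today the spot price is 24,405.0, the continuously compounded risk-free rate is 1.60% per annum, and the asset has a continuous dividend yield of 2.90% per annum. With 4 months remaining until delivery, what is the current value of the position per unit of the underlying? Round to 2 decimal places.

Current fair forward for the remaining 4 months: F = S·e^((r − q)·T), (r − q) = 0.0160 − 0.0290 = -0.0130
F = 24405.0 · e^(-0.0130 × 4/12) = 24405.0 × 0.99567604 = 24299.4738
Value of long forward = (F − K)·e^(−rT) = (24299.4738 − 25308.6) · e^(−0.0160·4/12)
= -1009.1262 × 0.99468086 = -1003.76

-1003.76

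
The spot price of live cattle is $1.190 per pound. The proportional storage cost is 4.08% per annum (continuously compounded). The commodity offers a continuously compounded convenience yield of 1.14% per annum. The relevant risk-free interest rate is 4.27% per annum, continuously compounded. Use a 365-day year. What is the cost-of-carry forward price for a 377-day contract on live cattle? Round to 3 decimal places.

Net carry = r + u − y = 0.0427 + 0.0408 − 0.0114 = 0.0721
F = S·e^((r+u−y)T) = 1.190 · e^(0.0721 × 377/365) = 1.190 · e^0.074470
= 1.190 × 1.077313 = $1.282 per pound

$1.282 per pound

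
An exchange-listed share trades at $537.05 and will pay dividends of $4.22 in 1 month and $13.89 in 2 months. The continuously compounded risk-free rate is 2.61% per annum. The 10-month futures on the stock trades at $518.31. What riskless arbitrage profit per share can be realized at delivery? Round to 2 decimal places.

PV(dividends) I = 4.22·e^(−0.0261·1/12) + 13.89·e^(−0.0261·2/12) = 18.0405
Fair futures F* = (S − I)·e^(rT) = (537.05 − 18.0405)·e^0.021750 = 519.0095 × 1.021988 = 530.4215
Market $518.31 < fair 530.4215: forward underpriced → reverse cash-and-carry (short the stock, invest proceeds at r, pay the dividends, go long the forward).
Profit at T = |F_mkt − F*| = |518.31 − 530.4215| = $12.11 per share

$12.11 per share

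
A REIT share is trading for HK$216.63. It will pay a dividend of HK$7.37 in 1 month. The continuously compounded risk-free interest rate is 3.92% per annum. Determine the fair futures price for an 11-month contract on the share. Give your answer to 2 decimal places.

PV(dividends) I = 7.37·e^(−0.0392·1/12)
I = 7.3460
F = (S − I)·e^(rT) = (216.63 − 7.3460) · e^(0.0392·11/12)
= 209.2840 · e^0.035933 = 209.2840 × 1.036586 = HK$216.94

HK$216.94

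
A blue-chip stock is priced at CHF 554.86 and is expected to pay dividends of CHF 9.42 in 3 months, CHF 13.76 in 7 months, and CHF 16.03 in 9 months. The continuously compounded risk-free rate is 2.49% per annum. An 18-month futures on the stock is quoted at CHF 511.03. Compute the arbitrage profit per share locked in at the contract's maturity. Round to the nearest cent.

PV(dividends) I = 9.42·e^(−0.0249·3/12) + 13.76·e^(−0.0249·7/12) + 16.03·e^(−0.0249·9/12) = 38.6565
Fair futures F* = (S − I)·e^(rT) = (554.86 − 38.6565)·e^0.037350 = 516.2035 × 1.038056 = 535.8481
Market CHF 511.03 < fair 535.8481: forward underpriced → reverse cash-and-carry (short the stock, invest proceeds at r, pay the dividends, go long the forward).
Profit at T = |F_mkt − F*| = |511.03 − 535.8481| = CHF 24.82 per share

CHF 24.82 per share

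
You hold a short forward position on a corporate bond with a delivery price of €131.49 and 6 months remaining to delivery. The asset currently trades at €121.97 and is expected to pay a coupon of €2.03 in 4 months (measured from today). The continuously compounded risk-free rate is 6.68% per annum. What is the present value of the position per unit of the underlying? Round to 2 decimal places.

PV(remaining coupons) I = 2.03·e^(−0.0668·4/12) = 1.9853
Current forward F = (S − I)·e^(rT) = (121.97 − 1.9853)·e^(0.0668·6/12) = 119.9847 × 1.033964 = 124.0599
Value (long) = (F − K)·e^(−rT) = (124.0599 − 131.49) × 0.967152 = -7.1860
Short position value = −(long value) = €7.19

€7.19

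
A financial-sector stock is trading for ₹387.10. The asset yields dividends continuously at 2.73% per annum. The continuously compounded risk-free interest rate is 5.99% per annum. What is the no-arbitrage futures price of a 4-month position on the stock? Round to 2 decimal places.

F = S·e^((r − q)T) = 387.10 · e^((0.0599 − 0.0273) × 4/12)
= 387.10 · e^0.010867 = 387.10 × 1.010926
F = ₹391.33

₹391.33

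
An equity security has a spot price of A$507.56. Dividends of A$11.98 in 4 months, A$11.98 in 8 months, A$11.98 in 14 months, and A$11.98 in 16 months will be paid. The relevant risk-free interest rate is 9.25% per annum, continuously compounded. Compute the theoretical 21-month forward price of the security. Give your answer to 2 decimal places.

A$544.75

PV(dividends) I = 11.98·e^(−0.0925·4/12) + 11.98·e^(−0.0925·8/12) + 11.98·e^(−0.0925·14/12) + 11.98·e^(−0.0925·16/12)
I = 11.6163 + 11.2636 + 10.7545 + 10.5899 = 44.2243
F = (S − I)·e^(rT) = (507.56 − 44.2243) · e^(0.0925·21/12)
= 463.3357 · e^0.161875 = 463.3357 × 1.175713 = A$544.75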